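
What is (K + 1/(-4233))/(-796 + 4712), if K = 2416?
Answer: 10226927/16576428 ≈ 0.61696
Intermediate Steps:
(K + 1/(-4233))/(-796 + 4712) = (2416 + 1/(-4233))/(-796 + 4712) = (2416 - 1/4233)/3916 = (10226927/4233)*(1/3916) = 10226927/16576428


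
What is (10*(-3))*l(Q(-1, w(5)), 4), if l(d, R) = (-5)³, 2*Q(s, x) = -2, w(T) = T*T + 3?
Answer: 3750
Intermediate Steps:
w(T) = 3 + T² (w(T) = T² + 3 = 3 + T²)
Q(s, x) = -1 (Q(s, x) = (½)*(-2) = -1)
l(d, R) = -125
(10*(-3))*l(Q(-1, w(5)), 4) = (10*(-3))*(-125) = -30*(-125) = 3750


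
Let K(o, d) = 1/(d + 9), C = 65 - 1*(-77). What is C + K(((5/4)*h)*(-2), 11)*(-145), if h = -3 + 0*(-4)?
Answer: 539/4 ≈ 134.75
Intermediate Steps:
h = -3 (h = -3 + 0 = -3)
C = 142 (C = 65 + 77 = 142)
K(o, d) = 1/(9 + d)
C + K(((5/4)*h)*(-2), 11)*(-145) = 142 - 145/(9 + 11) = 142 - 145/20 = 142 + (1/20)*(-145) = 142 - 29/4 = 539/4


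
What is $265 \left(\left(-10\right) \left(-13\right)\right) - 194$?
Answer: $34256$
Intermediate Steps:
$265 \left(\left(-10\right) \left(-13\right)\right) - 194 = 265 \cdot 130 - 194 = 34450 - 194 = 34256$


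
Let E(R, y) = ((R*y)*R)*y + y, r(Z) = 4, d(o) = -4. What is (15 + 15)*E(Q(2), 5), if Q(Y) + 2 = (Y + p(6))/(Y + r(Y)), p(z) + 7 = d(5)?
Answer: 18675/2 ≈ 9337.5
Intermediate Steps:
p(z) = -11 (p(z) = -7 - 4 = -11)
Q(Y) = -2 + (-11 + Y)/(4 + Y) (Q(Y) = -2 + (Y - 11)/(Y + 4) = -2 + (-11 + Y)/(4 + Y))
E(R, y) = y + R**2*y**2 (E(R, y) = (y*R**2)*y + y = R**2*y**2 + y = y + R**2*y**2)
(15 + 15)*E(Q(2), 5) = (15 + 15)*(5*(1 + 5*((-19 - 1*2)/(4 + 2))**2)) = 30*(5*(1 + 5*((-19 - 2)/6)**2)) = 30*(5*(1 + 5*((1/6)*(-21))**2)) = 30*(5*(1 + 5*(-7/2)**2)) = 30*(5*(1 + 5*(49/4))) = 30*(5*(1 + 245/4)) = 30*(5*(249/4)) = 30*(1245/4) = 18675/2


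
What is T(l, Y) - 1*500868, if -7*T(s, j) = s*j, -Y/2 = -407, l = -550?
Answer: -3058376/7 ≈ -4.3691e+5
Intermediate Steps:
Y = 814 (Y = -2*(-407) = 814)
T(s, j) = -j*s/7 (T(s, j) = -s*j/7 = -j*s/7)
T(l, Y) - 1*500868 = -1/7*814*(-550) - 1*500868 = 447700/7 - 500868 = -3058376/7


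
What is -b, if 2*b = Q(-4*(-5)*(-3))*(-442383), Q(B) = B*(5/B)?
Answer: 2211915/2 ≈ 1.1060e+6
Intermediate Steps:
Q(B) = 5
b = -2211915/2 (b = (5*(-442383))/2 = (½)*(-2211915) = -2211915/2 ≈ -1.1060e+6)
-b = -1*(-2211915/2) = 2211915/2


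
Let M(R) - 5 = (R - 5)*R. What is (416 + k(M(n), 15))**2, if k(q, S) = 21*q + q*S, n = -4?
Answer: 3579664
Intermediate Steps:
M(R) = 5 + R*(-5 + R) (M(R) = 5 + (R - 5)*R = 5 + (-5 + R)*R = 5 + R*(-5 + R))
k(q, S) = 21*q + S*q
(416 + k(M(n), 15))**2 = (416 + (5 + (-4)**2 - 5*(-4))*(21 + 15))**2 = (416 + (5 + 16 + 20)*36)**2 = (416 + 41*36)**2 = (416 + 1476)**2 = 1892**2 = 3579664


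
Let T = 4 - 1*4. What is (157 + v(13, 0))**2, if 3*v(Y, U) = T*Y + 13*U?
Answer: 24649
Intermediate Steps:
T = 0 (T = 4 - 4 = 0)
v(Y, U) = 13*U/3 (v(Y, U) = (0*Y + 13*U)/3 = (0 + 13*U)/3 = (13*U)/3 = 13*U/3)
(157 + v(13, 0))**2 = (157 + (13/3)*0)**2 = (157 + 0)**2 = 157**2 = 24649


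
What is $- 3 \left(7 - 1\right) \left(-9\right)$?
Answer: $162$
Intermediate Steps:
$- 3 \left(7 - 1\right) \left(-9\right) = \left(-3\right) 6 \left(-9\right) = \left(-18\right) \left(-9\right) = 162$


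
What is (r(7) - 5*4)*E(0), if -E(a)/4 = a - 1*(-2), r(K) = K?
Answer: 104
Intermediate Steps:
E(a) = -8 - 4*a (E(a) = -4*(a - 1*(-2)) = -4*(a + 2) = -4*(2 + a) = -8 - 4*a)
(r(7) - 5*4)*E(0) = (7 - 5*4)*(-8 - 4*0) = (7 - 20)*(-8 + 0) = -13*(-8) = 104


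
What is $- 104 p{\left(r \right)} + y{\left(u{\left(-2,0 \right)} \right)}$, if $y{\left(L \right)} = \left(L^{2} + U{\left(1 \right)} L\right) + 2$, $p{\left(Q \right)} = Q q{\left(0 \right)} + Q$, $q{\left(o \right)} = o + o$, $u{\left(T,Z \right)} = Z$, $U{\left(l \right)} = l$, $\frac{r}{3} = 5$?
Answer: $-1558$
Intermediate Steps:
$r = 15$ ($r = 3 \cdot 5 = 15$)
$q{\left(o \right)} = 2 o$
$p{\left(Q \right)} = Q$ ($p{\left(Q \right)} = Q 2 \cdot 0 + Q = Q 0 + Q = 0 + Q = Q$)
$y{\left(L \right)} = 2 + L + L^{2}$ ($y{\left(L \right)} = \left(L^{2} + 1 L\right) + 2 = \left(L^{2} + L\right) + 2 = \left(L + L^{2}\right) + 2 = 2 + L + L^{2}$)
$- 104 p{\left(r \right)} + y{\left(u{\left(-2,0 \right)} \right)} = \left(-104\right) 15 + \left(2 + 0 + 0^{2}\right) = -1560 + \left(2 + 0 + 0\right) = -1560 + 2 = -1558$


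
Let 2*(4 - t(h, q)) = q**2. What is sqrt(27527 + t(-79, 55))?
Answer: sqrt(104074)/2 ≈ 161.30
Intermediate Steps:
t(h, q) = 4 - q**2/2
sqrt(27527 + t(-79, 55)) = sqrt(27527 + (4 - 1/2*55**2)) = sqrt(27527 + (4 - 1/2*3025)) = sqrt(27527 + (4 - 3025/2)) = sqrt(27527 - 3017/2) = sqrt(52037/2) = sqrt(104074)/2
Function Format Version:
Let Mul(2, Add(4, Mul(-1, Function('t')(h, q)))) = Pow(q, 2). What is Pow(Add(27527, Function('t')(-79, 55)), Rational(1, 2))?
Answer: Mul(Rational(1, 2), Pow(104074, Rational(1, 2))) ≈ 161.30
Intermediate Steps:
Function('t')(h, q) = Add(4, Mul(Rational(-1, 2), Pow(q, 2)))
Pow(Add(27527, Function('t')(-79, 55)), Rational(1, 2)) = Pow(Add(27527, Add(4, Mul(Rational(-1, 2), Pow(55, 2)))), Rational(1, 2)) = Pow(Add(27527, Add(4, Mul(Rational(-1, 2), 3025))), Rational(1, 2)) = Pow(Add(27527, Add(4, Rational(-3025, 2))), Rational(1, 2)) = Pow(Add(27527, Rational(-3017, 2)), Rational(1, 2)) = Pow(Rational(52037, 2), Rational(1, 2)) = Mul(Rational(1, 2), Pow(104074, Rational(1, 2)))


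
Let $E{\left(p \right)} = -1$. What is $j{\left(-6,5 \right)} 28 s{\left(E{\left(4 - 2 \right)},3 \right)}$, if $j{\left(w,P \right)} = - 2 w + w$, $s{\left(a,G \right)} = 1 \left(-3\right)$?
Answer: $-504$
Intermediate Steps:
$s{\left(a,G \right)} = -3$
$j{\left(w,P \right)} = - w$
$j{\left(-6,5 \right)} 28 s{\left(E{\left(4 - 2 \right)},3 \right)} = \left(-1\right) \left(-6\right) 28 \left(-3\right) = 6 \cdot 28 \left(-3\right) = 168 \left(-3\right) = -504$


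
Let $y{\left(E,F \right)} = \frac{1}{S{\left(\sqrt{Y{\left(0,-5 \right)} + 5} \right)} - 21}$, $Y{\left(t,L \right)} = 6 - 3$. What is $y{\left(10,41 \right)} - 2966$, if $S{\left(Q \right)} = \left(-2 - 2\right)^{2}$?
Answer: $- \frac{14831}{5} \approx -2966.2$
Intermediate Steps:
$Y{\left(t,L \right)} = 3$
$S{\left(Q \right)} = 16$ ($S{\left(Q \right)} = \left(-4\right)^{2} = 16$)
$y{\left(E,F \right)} = - \frac{1}{5}$ ($y{\left(E,F \right)} = \frac{1}{16 - 21} = \frac{1}{-5} = - \frac{1}{5}$)
$y{\left(10,41 \right)} - 2966 = - \frac{1}{5} - 2966 = - \frac{14831}{5}$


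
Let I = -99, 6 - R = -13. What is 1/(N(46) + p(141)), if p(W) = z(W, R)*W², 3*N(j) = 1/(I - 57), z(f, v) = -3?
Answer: -468/27912925 ≈ -1.6766e-5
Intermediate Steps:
R = 19 (R = 6 - 1*(-13) = 6 + 13 = 19)
N(j) = -1/468 (N(j) = 1/(3*(-99 - 57)) = (⅓)/(-156) = (⅓)*(-1/156) = -1/468)
p(W) = -3*W²
1/(N(46) + p(141)) = 1/(-1/468 - 3*141²) = 1/(-1/468 - 3*19881) = 1/(-1/468 - 59643) = 1/(-27912925/468) = -468/27912925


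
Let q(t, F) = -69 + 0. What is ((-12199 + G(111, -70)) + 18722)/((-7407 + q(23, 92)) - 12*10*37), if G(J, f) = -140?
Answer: -6383/11916 ≈ -0.53567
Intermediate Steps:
q(t, F) = -69
((-12199 + G(111, -70)) + 18722)/((-7407 + q(23, 92)) - 12*10*37) = ((-12199 - 140) + 18722)/((-7407 - 69) - 12*10*37) = (-12339 + 18722)/(-7476 - 120*37) = 6383/(-7476 - 4440) = 6383/(-11916) = 6383*(-1/11916) = -6383/11916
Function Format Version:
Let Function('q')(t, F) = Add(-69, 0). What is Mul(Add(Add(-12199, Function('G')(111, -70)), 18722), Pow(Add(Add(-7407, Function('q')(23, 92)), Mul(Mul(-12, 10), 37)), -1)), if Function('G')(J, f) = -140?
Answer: Rational(-6383, 11916) ≈ -0.53567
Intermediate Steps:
Function('q')(t, F) = -69
Mul(Add(Add(-12199, Function('G')(111, -70)), 18722), Pow(Add(Add(-7407, Function('q')(23, 92)), Mul(Mul(-12, 10), 37)), -1)) = Mul(Add(Add(-12199, -140), 18722), Pow(Add(Add(-7407, -69), Mul(Mul(-12, 10), 37)), -1)) = Mul(Add(-12339, 18722), Pow(Add(-7476, Mul(-120, 37)), -1)) = Mul(6383, Pow(Add(-7476, -4440), -1)) = Mul(6383, Pow(-11916, -1)) = Mul(6383, Rational(-1, 11916)) = Rational(-6383, 11916)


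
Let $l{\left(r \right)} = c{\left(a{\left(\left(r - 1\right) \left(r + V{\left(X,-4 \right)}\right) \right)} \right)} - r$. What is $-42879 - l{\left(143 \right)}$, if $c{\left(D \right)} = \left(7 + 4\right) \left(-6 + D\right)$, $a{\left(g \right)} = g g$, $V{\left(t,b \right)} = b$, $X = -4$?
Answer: $-4285517754$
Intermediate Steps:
$a{\left(g \right)} = g^{2}$
$c{\left(D \right)} = -66 + 11 D$ ($c{\left(D \right)} = 11 \left(-6 + D\right) = -66 + 11 D$)
$l{\left(r \right)} = -66 - r + 11 \left(-1 + r\right)^{2} \left(-4 + r\right)^{2}$ ($l{\left(r \right)} = \left(-66 + 11 \left(\left(r - 1\right) \left(r - 4\right)\right)^{2}\right) - r = \left(-66 + 11 \left(\left(-1 + r\right) \left(-4 + r\right)\right)^{2}\right) - r = \left(-66 + 11 \left(-1 + r\right)^{2} \left(-4 + r\right)^{2}\right) - r = -66 - r + 11 \left(-1 + r\right)^{2} \left(-4 + r\right)^{2}$)
$-42879 - l{\left(143 \right)} = -42879 - \left(-66 - 143 + 11 \left(4 + 143^{2} - 715\right)^{2}\right) = -42879 - \left(-66 - 143 + 11 \left(4 + 20449 - 715\right)^{2}\right) = -42879 - \left(-66 - 143 + 11 \cdot 19738^{2}\right) = -42879 - \left(-66 - 143 + 11 \cdot 389588644\right) = -42879 - \left(-66 - 143 + 4285475084\right) = -42879 - 4285474875 = -4285517754$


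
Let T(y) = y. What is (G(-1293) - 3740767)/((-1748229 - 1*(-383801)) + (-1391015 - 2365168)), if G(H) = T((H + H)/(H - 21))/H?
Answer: 2457683920/3364241427 ≈ 0.73053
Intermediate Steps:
G(H) = 2/(-21 + H) (G(H) = ((H + H)/(H - 21))/H = ((2*H)/(-21 + H))/H = (2*H/(-21 + H))/H = 2/(-21 + H))
(G(-1293) - 3740767)/((-1748229 - 1*(-383801)) + (-1391015 - 2365168)) = (2/(-21 - 1293) - 3740767)/((-1748229 - 1*(-383801)) + (-1391015 - 2365168)) = (2/(-1314) - 3740767)/((-1748229 + 383801) - 3756183) = (2*(-1/1314) - 3740767)/(-1364428 - 3756183) = (-1/657 - 3740767)/(-5120611) = -2457683920/657*(-1/5120611) = 2457683920/3364241427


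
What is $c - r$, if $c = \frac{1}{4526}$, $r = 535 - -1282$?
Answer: $- \frac{8223741}{4526} \approx -1817.0$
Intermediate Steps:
$r = 1817$ ($r = 535 + 1282 = 1817$)
$c = \frac{1}{4526} \approx 0.00022095$
$c - r = \frac{1}{4526} - 1817 = - \frac{8223741}{4526}$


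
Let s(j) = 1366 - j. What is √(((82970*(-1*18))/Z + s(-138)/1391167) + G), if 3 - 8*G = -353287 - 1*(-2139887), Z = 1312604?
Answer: I*√744671623730640372463964534938/1826051368868 ≈ 472.57*I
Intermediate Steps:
G = -1786597/8 (G = 3/8 - (-353287 - 1*(-2139887))/8 = 3/8 - (-353287 + 2139887)/8 = 3/8 - ⅛*1786600 = 3/8 - 223325 = -1786597/8 ≈ -2.2332e+5)
√(((82970*(-1*18))/Z + s(-138)/1391167) + G) = √(((82970*(-1*18))/1312604 + (1366 - 1*(-138))/1391167) - 1786597/8) = √(((82970*(-18))*(1/1312604) + (1366 + 138)*(1/1391167)) - 1786597/8) = √((-1493460*1/1312604 + 1504*(1/1391167)) - 1786597/8) = √((-373365/328151 + 1504/1391167) - 1786597/8) = √(-518919527851/456512842217 - 1786597/8) = √(-815608625722588357/3652102737736) = I*√744671623730640372463964534938/1826051368868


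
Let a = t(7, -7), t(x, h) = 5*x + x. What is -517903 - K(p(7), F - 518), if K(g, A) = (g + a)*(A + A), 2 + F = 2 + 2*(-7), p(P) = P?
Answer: -465767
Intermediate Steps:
t(x, h) = 6*x
a = 42 (a = 6*7 = 42)
F = -14 (F = -2 + (2 + 2*(-7)) = -2 + (2 - 14) = -2 - 12 = -14)
K(g, A) = 2*A*(42 + g) (K(g, A) = (g + 42)*(A + A) = (42 + g)*(2*A) = 2*A*(42 + g))
-517903 - K(p(7), F - 518) = -517903 - 2*(-14 - 518)*(42 + 7) = -517903 - 2*(-532)*49 = -517903 - 1*(-52136) = -517903 + 52136 = -465767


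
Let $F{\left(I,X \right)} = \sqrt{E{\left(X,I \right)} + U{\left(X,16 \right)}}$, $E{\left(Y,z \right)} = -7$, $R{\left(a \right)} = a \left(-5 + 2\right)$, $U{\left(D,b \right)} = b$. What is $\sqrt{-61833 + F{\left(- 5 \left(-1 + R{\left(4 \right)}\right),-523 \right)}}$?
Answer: $3 i \sqrt{6870} \approx 248.66 i$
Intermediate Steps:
$R{\left(a \right)} = - 3 a$ ($R{\left(a \right)} = a \left(-3\right) = - 3 a$)
$F{\left(I,X \right)} = 3$ ($F{\left(I,X \right)} = \sqrt{-7 + 16} = \sqrt{9} = 3$)
$\sqrt{-61833 + F{\left(- 5 \left(-1 + R{\left(4 \right)}\right),-523 \right)}} = \sqrt{-61833 + 3} = \sqrt{-61830} = 3 i \sqrt{6870}$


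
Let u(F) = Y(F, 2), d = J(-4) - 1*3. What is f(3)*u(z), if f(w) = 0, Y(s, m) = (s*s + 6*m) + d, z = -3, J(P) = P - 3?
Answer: 0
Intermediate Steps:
J(P) = -3 + P
d = -10 (d = (-3 - 4) - 1*3 = -7 - 3 = -10)
Y(s, m) = -10 + s² + 6*m (Y(s, m) = (s*s + 6*m) - 10 = (s² + 6*m) - 10 = -10 + s² + 6*m)
u(F) = 2 + F² (u(F) = -10 + F² + 6*2 = -10 + F² + 12 = 2 + F²)
f(3)*u(z) = 0*(2 + (-3)²) = 0*(2 + 9) = 0*11 = 0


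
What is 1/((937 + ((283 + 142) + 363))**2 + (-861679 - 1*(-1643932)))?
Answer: 1/3757878 ≈ 2.6611e-7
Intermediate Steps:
1/((937 + ((283 + 142) + 363))**2 + (-861679 - 1*(-1643932))) = 1/((937 + (425 + 363))**2 + (-861679 + 1643932)) = 1/((937 + 788)**2 + 782253) = 1/(1725**2 + 782253) = 1/(2975625 + 782253) = 1/3757878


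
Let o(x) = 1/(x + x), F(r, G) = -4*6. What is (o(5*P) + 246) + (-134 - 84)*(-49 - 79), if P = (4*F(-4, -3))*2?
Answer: 54047999/1920 ≈ 28150.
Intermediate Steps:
F(r, G) = -24
P = -192 (P = (4*(-24))*2 = -96*2 = -192)
o(x) = 1/(2*x)
(o(5*P) + 246) + (-134 - 84)*(-49 - 79) = (1/(2*((5*(-192)))) + 246) + (-134 - 84)*(-49 - 79) = ((½)/(-960) + 246) - 218*(-128) = ((½)*(-1/960) + 246) + 27904 = (-1/1920 + 246) + 27904 = 472319/1920 + 27904 = 54047999/1920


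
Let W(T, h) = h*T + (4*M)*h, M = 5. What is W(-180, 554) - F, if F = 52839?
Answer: -141479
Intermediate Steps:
W(T, h) = 20*h + T*h (W(T, h) = h*T + (4*5)*h = T*h + 20*h = 20*h + T*h)
W(-180, 554) - F = 554*(20 - 180) - 1*52839 = 554*(-160) - 52839 = -88640 - 52839 = -141479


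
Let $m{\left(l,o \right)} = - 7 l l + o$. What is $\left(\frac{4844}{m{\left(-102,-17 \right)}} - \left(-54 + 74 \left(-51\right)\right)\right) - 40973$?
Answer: $- \frac{2705832369}{72845} \approx -37145.0$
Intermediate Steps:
$m{\left(l,o \right)} = o - 7 l^{2}$ ($m{\left(l,o \right)} = - 7 l^{2} + o = o - 7 l^{2}$)
$\left(\frac{4844}{m{\left(-102,-17 \right)}} - \left(-54 + 74 \left(-51\right)\right)\right) - 40973 = \left(\frac{4844}{-17 - 7 \left(-102\right)^{2}} - \left(-54 + 74 \left(-51\right)\right)\right) - 40973 = \left(\frac{4844}{-17 - 72828} - \left(-54 - 3774\right)\right) - 40973 = \left(\frac{4844}{-17 - 72828} - -3828\right) - 40973 = \left(\frac{4844}{-72845} + 3828\right) - 40973 = \left(4844 \left(- \frac{1}{72845}\right) + 3828\right) - 40973 = \left(- \frac{4844}{72845} + 3828\right) - 40973 = \frac{278845816}{72845} - 40973 = - \frac{2705832369}{72845}$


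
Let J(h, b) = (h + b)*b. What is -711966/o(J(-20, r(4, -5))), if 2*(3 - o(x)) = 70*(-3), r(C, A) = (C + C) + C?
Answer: -118661/18 ≈ -6592.3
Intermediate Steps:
r(C, A) = 3*C (r(C, A) = 2*C + C = 3*C)
J(h, b) = b*(b + h) (J(h, b) = (b + h)*b = b*(b + h))
o(x) = 108 (o(x) = 3 - 35*(-3) = 3 - 1/2*(-210) = 3 + 105 = 108)
-711966/o(J(-20, r(4, -5))) = -711966/108 = -711966*1/108 = -118661/18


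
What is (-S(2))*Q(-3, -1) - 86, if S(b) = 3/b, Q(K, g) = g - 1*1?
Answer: -83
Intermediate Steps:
Q(K, g) = -1 + g (Q(K, g) = g - 1 = -1 + g)
(-S(2))*Q(-3, -1) - 86 = (-3/2)*(-1 - 1) - 86 = -3/2*(-2) - 86 = 3 - 86 = -83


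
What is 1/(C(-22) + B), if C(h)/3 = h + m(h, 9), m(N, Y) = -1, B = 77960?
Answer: 1/77891 ≈ 1.2838e-5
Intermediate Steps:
C(h) = -3 + 3*h (C(h) = 3*(h - 1) = 3*(-1 + h) = -3 + 3*h)
1/(C(-22) + B) = 1/((-3 + 3*(-22)) + 77960) = 1/((-3 - 66) + 77960) = 1/(-69 + 77960) = 1/77891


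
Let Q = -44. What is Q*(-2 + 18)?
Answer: -704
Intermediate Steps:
Q*(-2 + 18) = -44*(-2 + 18) = -44*16 = -704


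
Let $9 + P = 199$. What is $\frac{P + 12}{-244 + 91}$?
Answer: $- \frac{202}{153} \approx -1.3203$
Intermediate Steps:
$P = 190$ ($P = -9 + 199 = 190$)
$\frac{P + 12}{-244 + 91} = \frac{190 + 12}{-244 + 91} = \frac{202}{-153} = 202 \left(- \frac{1}{153}\right) = - \frac{202}{153}$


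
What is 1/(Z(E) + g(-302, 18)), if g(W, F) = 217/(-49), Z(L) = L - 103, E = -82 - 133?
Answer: -7/2257 ≈ -0.0031015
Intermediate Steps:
E = -215
Z(L) = -103 + L
g(W, F) = -31/7 (g(W, F) = 217*(-1/49) = -31/7)
1/(Z(E) + g(-302, 18)) = 1/((-103 - 215) - 31/7) = 1/(-318 - 31/7) = 1/(-2257/7) = -7/2257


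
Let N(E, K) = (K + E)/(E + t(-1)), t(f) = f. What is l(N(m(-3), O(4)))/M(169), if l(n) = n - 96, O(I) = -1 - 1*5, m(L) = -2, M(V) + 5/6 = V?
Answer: -560/1009 ≈ -0.55501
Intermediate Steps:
M(V) = -⅚ + V
O(I) = -6 (O(I) = -1 - 5 = -6)
N(E, K) = (E + K)/(-1 + E) (N(E, K) = (K + E)/(E - 1) = (E + K)/(-1 + E))
l(n) = -96 + n
l(N(m(-3), O(4)))/M(169) = (-96 + (-2 - 6)/(-1 - 2))/(-⅚ + 169) = (-96 - 8/(-3))/(1009/6) = (-96 - ⅓*(-8))*(6/1009) = (-96 + 8/3)*(6/1009) = -280/3*6/1009 = -560/1009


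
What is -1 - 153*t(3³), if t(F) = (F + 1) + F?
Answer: -8416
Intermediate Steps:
t(F) = 1 + 2*F (t(F) = (1 + F) + F = 1 + 2*F)
-1 - 153*t(3³) = -1 - 153*(1 + 2*3³) = -1 - 153*(1 + 2*27) = -1 - 153*(1 + 54) = -1 - 153*55 = -1 - 8415 = -8416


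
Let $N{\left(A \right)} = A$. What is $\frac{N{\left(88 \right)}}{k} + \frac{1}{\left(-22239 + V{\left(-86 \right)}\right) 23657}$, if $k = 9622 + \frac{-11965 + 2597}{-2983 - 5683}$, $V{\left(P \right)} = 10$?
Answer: $\frac{100258423408951}{10963581030082465} \approx 0.0091447$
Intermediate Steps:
$k = \frac{41696810}{4333}$ ($k = 9622 - \frac{9368}{-8666} = 9622 - - \frac{4684}{4333} = 9622 + \frac{4684}{4333} = \frac{41696810}{4333} \approx 9623.1$)
$\frac{N{\left(88 \right)}}{k} + \frac{1}{\left(-22239 + V{\left(-86 \right)}\right) 23657} = \frac{88}{\frac{41696810}{4333}} + \frac{1}{\left(-22239 + 10\right) 23657} = 88 \cdot \frac{4333}{41696810} + \frac{1}{-22229} \cdot \frac{1}{23657} = \frac{190652}{20848405} - \frac{1}{525871453} = \frac{100258423408951}{10963581030082465}$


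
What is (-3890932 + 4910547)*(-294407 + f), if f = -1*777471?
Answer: -1092902886970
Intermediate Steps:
f = -777471
(-3890932 + 4910547)*(-294407 + f) = (-3890932 + 4910547)*(-294407 - 777471) = 1019615*(-1071878) = -1092902886970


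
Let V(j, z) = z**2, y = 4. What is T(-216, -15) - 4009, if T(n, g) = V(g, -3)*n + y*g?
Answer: -6013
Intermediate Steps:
T(n, g) = 4*g + 9*n (T(n, g) = (-3)**2*n + 4*g = 9*n + 4*g = 4*g + 9*n)
T(-216, -15) - 4009 = (4*(-15) + 9*(-216)) - 4009 = (-60 - 1944) - 4009 = -2004 - 4009 = -6013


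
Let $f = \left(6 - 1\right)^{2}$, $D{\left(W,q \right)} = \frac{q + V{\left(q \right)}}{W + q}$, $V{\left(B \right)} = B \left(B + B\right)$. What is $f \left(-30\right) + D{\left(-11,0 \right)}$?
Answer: $-750$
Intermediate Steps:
$V{\left(B \right)} = 2 B^{2}$ ($V{\left(B \right)} = B 2 B = 2 B^{2}$)
$D{\left(W,q \right)} = \frac{q + 2 q^{2}}{W + q}$
$f = 25$ ($f = 5^{2} = 25$)
$f \left(-30\right) + D{\left(-11,0 \right)} = 25 \left(-30\right) + \frac{0 \left(1 + 2 \cdot 0\right)}{-11 + 0} = -750 + \frac{0 \left(1 + 0\right)}{-11} = -750 + 0 \left(- \frac{1}{11}\right) 1 = -750 + 0 = -750$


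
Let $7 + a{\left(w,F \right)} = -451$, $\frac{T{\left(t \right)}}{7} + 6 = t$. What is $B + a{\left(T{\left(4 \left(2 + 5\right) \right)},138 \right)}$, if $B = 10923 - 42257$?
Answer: $-31792$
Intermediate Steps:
$T{\left(t \right)} = -42 + 7 t$
$a{\left(w,F \right)} = -458$ ($a{\left(w,F \right)} = -7 - 451 = -458$)
$B = -31334$ ($B = 10923 - 42257 = -31334$)
$B + a{\left(T{\left(4 \left(2 + 5\right) \right)},138 \right)} = -31334 - 458 = -31792$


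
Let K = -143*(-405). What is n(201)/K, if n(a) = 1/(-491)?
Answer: -1/28436265 ≈ -3.5166e-8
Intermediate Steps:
K = 57915
n(a) = -1/491
n(201)/K = -1/491/57915 = -1/491*1/57915 = -1/28436265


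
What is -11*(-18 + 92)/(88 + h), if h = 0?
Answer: -37/4 ≈ -9.2500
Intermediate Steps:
-11*(-18 + 92)/(88 + h) = -11*(-18 + 92)/(88 + 0) = -814/88 = -11*37/44 = -37/4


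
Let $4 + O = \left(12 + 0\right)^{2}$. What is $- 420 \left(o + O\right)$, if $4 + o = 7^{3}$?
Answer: $-201180$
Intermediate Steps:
$o = 339$ ($o = -4 + 7^{3} = -4 + 343 = 339$)
$O = 140$ ($O = -4 + \left(12 + 0\right)^{2} = -4 + 12^{2} = -4 + 144 = 140$)
$- 420 \left(o + O\right) = - 420 \left(339 + 140\right) = \left(-420\right) 479 = -201180$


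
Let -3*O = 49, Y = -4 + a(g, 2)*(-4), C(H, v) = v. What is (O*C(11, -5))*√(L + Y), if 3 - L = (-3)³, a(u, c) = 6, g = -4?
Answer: 245*√2/3 ≈ 115.49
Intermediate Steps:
L = 30 (L = 3 - 1*(-3)³ = 3 - 1*(-27) = 3 + 27 = 30)
Y = -28 (Y = -4 + 6*(-4) = -4 - 24 = -28)
O = -49/3 (O = -⅓*49 = -49/3 ≈ -16.333)
(O*C(11, -5))*√(L + Y) = (-49/3*(-5))*√(30 - 28) = 245*√2/3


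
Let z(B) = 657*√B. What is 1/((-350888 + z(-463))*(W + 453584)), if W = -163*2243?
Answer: -15256/471707575768575 - 73*I*√463/1205474915853025 ≈ -3.2342e-11 - 1.303e-12*I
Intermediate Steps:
W = -365609
1/((-350888 + z(-463))*(W + 453584)) = 1/((-350888 + 657*√(-463))*(-365609 + 453584)) = 1/((-350888 + 657*(I*√463))*87975) = 1/((-350888 + 657*I*√463)*87975) = 1/(-30869371800 + 57799575*I*√463)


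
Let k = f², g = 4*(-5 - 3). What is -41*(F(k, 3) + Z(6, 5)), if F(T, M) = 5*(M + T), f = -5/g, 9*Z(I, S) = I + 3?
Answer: -676869/1024 ≈ -661.00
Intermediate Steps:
Z(I, S) = ⅓ + I/9 (Z(I, S) = (I + 3)/9 = (3 + I)/9 = ⅓ + I/9)
g = -32 (g = 4*(-8) = -32)
f = 5/32 (f = -5/(-32) = -5*(-1/32) = 5/32 ≈ 0.15625)
k = 25/1024 (k = (5/32)² = 25/1024 ≈ 0.024414)
F(T, M) = 5*M + 5*T
-41*(F(k, 3) + Z(6, 5)) = -41*((5*3 + 5*(25/1024)) + (⅓ + (⅑)*6)) = -41*((15 + 125/1024) + (⅓ + ⅔)) = -41*(15485/1024 + 1) = -41*16509/1024 = -676869/1024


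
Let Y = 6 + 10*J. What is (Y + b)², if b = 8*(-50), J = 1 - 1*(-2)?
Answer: 132496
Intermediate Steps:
J = 3 (J = 1 + 2 = 3)
b = -400
Y = 36 (Y = 6 + 10*3 = 6 + 30 = 36)
(Y + b)² = (36 - 400)² = (-364)² = 132496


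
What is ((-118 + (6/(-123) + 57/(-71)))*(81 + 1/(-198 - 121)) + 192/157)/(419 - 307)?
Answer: -701650121027/8164330328 ≈ -85.941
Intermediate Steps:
((-118 + (6/(-123) + 57/(-71)))*(81 + 1/(-198 - 121)) + 192/157)/(419 - 307) = ((-118 + (6*(-1/123) + 57*(-1/71)))*(81 + 1/(-319)) + 192*(1/157))/112 = ((-118 + (-2/41 - 57/71))*(81 - 1/319) + 192/157)*(1/112) = ((-118 - 2479/2911)*(25838/319) + 192/157)*(1/112) = (-345977/2911*25838/319 + 192/157)*(1/112) = (-8939353726/928609 + 192/157)*(1/112) = -1403300242054/145791613*1/112 = -701650121027/8164330328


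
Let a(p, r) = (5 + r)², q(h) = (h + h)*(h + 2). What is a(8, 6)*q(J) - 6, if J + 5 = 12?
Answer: 15240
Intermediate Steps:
J = 7 (J = -5 + 12 = 7)
q(h) = 2*h*(2 + h) (q(h) = (2*h)*(2 + h) = 2*h*(2 + h))
a(8, 6)*q(J) - 6 = (5 + 6)²*(2*7*(2 + 7)) - 6 = 11²*(2*7*9) - 6 = 121*126 - 6 = 15246 - 6 = 15240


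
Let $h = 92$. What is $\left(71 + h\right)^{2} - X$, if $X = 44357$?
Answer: $-17788$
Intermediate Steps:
$\left(71 + h\right)^{2} - X = \left(71 + 92\right)^{2} - 44357 = 163^{2} - 44357 = 26569 - 44357 = -17788$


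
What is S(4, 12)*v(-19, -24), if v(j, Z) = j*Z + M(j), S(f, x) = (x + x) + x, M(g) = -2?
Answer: 16344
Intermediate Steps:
S(f, x) = 3*x (S(f, x) = 2*x + x = 3*x)
v(j, Z) = -2 + Z*j (v(j, Z) = j*Z - 2 = Z*j - 2 = -2 + Z*j)
S(4, 12)*v(-19, -24) = (3*12)*(-2 - 24*(-19)) = 36*(-2 + 456) = 36*454 = 16344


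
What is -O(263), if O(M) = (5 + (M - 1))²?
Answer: -71289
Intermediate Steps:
O(M) = (4 + M)² (O(M) = (5 + (-1 + M))² = (4 + M)²)
-O(263) = -(4 + 263)² = -1*267² = -1*71289 = -71289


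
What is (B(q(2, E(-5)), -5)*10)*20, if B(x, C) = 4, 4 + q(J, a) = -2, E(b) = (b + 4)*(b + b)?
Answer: 800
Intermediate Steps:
E(b) = 2*b*(4 + b) (E(b) = (4 + b)*(2*b) = 2*b*(4 + b))
q(J, a) = -6 (q(J, a) = -4 - 2 = -6)
(B(q(2, E(-5)), -5)*10)*20 = (4*10)*20 = 40*20 = 800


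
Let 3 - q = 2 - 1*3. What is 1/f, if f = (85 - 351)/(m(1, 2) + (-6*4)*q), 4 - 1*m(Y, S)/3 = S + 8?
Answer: 3/7 ≈ 0.42857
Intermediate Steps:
q = 4 (q = 3 - (2 - 1*3) = 3 - (2 - 3) = 3 - 1*(-1) = 3 + 1 = 4)
m(Y, S) = -12 - 3*S (m(Y, S) = 12 - 3*(S + 8) = 12 - 3*(8 + S) = 12 + (-24 - 3*S) = -12 - 3*S)
f = 7/3 (f = (85 - 351)/((-12 - 3*2) - 6*4*4) = -266/((-12 - 6) - 24*4) = -266/(-18 - 96) = -266/(-114) = -266*(-1/114) = 7/3 ≈ 2.3333)
1/f = 1/(7/3) = 3/7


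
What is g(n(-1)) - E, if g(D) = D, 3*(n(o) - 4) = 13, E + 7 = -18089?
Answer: 54313/3 ≈ 18104.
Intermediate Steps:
E = -18096 (E = -7 - 18089 = -18096)
n(o) = 25/3 (n(o) = 4 + (⅓)*13 = 4 + 13/3 = 25/3)
g(n(-1)) - E = 25/3 - 1*(-18096) = 25/3 + 18096 = 54313/3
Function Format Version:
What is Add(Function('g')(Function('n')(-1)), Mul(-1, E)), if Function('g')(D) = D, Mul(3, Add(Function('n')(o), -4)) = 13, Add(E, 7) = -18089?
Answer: Rational(54313, 3) ≈ 18104.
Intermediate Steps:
E = -18096 (E = Add(-7, -18089) = -18096)
Function('n')(o) = Rational(25, 3) (Function('n')(o) = Add(4, Mul(Rational(1, 3), 13)) = Add(4, Rational(13, 3)) = Rational(25, 3))
Add(Function('g')(Function('n')(-1)), Mul(-1, E)) = Add(Rational(25, 3), Mul(-1, -18096)) = Add(Rational(25, 3), 18096) = Rational(54313, 3)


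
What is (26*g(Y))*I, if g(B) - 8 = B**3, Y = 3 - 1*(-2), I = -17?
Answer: -58786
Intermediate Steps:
Y = 5 (Y = 3 + 2 = 5)
g(B) = 8 + B**3
(26*g(Y))*I = (26*(8 + 5**3))*(-17) = (26*(8 + 125))*(-17) = (26*133)*(-17) = 3458*(-17) = -58786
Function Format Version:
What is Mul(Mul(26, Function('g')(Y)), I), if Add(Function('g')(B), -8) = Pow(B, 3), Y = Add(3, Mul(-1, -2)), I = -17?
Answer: -58786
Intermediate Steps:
Y = 5 (Y = Add(3, 2) = 5)
Function('g')(B) = Add(8, Pow(B, 3))
Mul(Mul(26, Function('g')(Y)), I) = Mul(Mul(26, Add(8, Pow(5, 3))), -17) = Mul(Mul(26, Add(8, 125)), -17) = Mul(Mul(26, 133), -17) = Mul(3458, -17) = -58786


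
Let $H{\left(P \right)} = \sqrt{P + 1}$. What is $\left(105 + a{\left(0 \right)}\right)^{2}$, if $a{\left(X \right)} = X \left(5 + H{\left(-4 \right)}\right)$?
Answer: $11025$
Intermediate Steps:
$H{\left(P \right)} = \sqrt{1 + P}$
$a{\left(X \right)} = X \left(5 + i \sqrt{3}\right)$ ($a{\left(X \right)} = X \left(5 + \sqrt{1 - 4}\right) = X \left(5 + \sqrt{-3}\right) = X \left(5 + i \sqrt{3}\right)$)
$\left(105 + a{\left(0 \right)}\right)^{2} = \left(105 + 0 \left(5 + i \sqrt{3}\right)\right)^{2} = \left(105 + 0\right)^{2} = 105^{2} = 11025$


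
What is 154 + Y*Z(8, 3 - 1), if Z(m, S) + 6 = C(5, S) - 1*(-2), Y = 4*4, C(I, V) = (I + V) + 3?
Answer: 250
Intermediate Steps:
C(I, V) = 3 + I + V
Y = 16
Z(m, S) = 4 + S (Z(m, S) = -6 + ((3 + 5 + S) - 1*(-2)) = -6 + ((8 + S) + 2) = -6 + (10 + S) = 4 + S)
154 + Y*Z(8, 3 - 1) = 154 + 16*(4 + (3 - 1)) = 154 + 16*(4 + 2) = 154 + 16*6 = 154 + 96 = 250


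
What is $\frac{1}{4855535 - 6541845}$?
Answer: $- \frac{1}{1686310} \approx -5.9301 \cdot 10^{-7}$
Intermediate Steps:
$\frac{1}{4855535 - 6541845} = \frac{1}{-1686310} = - \frac{1}{1686310}$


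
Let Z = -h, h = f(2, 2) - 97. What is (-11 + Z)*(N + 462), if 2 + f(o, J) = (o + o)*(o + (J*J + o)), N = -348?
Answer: 6384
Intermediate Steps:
f(o, J) = -2 + 2*o*(J² + 2*o) (f(o, J) = -2 + (o + o)*(o + (J*J + o)) = -2 + (2*o)*(o + (J² + o)) = -2 + (2*o)*(o + (o + J²)) = -2 + (2*o)*(J² + 2*o) = -2 + 2*o*(J² + 2*o))
h = -67 (h = (-2 + 4*2² + 2*2*2²) - 97 = (-2 + 4*4 + 2*2*4) - 97 = (-2 + 16 + 16) - 97 = 30 - 97 = -67)
Z = 67 (Z = -1*(-67) = 67)
(-11 + Z)*(N + 462) = (-11 + 67)*(-348 + 462) = 56*114 = 6384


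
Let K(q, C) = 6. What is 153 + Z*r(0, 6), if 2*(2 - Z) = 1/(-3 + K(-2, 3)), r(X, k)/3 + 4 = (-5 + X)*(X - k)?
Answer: 296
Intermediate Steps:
r(X, k) = -12 + 3*(-5 + X)*(X - k) (r(X, k) = -12 + 3*((-5 + X)*(X - k)) = -12 + 3*(-5 + X)*(X - k))
Z = 11/6 (Z = 2 - 1/(2*(-3 + 6)) = 2 - ½/3 = 2 - ½*⅓ = 2 - ⅙ = 11/6 ≈ 1.8333)
153 + Z*r(0, 6) = 153 + 11*(-12 - 15*0 + 3*0² + 15*6 - 3*0*6)/6 = 153 + 11*(-12 + 0 + 3*0 + 90 + 0)/6 = 153 + 11*(-12 + 0 + 0 + 90 + 0)/6 = 153 + (11/6)*78 = 153 + 143 = 296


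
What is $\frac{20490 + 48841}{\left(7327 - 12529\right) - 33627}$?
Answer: $- \frac{69331}{38829} \approx -1.7855$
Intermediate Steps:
$\frac{20490 + 48841}{\left(7327 - 12529\right) - 33627} = \frac{69331}{-5202 - 33627} = \frac{69331}{-38829} = 69331 \left(- \frac{1}{38829}\right) = - \frac{69331}{38829}$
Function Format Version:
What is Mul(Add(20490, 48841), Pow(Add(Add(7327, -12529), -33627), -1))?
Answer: Rational(-69331, 38829) ≈ -1.7855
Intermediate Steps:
Mul(Add(20490, 48841), Pow(Add(Add(7327, -12529), -33627), -1)) = Mul(69331, Pow(Add(-5202, -33627), -1)) = Mul(69331, Pow(-38829, -1)) = Mul(69331, Rational(-1, 38829)) = Rational(-69331, 38829)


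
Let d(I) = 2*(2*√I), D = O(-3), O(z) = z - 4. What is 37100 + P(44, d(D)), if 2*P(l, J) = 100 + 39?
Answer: 74339/2 ≈ 37170.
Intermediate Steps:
O(z) = -4 + z
D = -7 (D = -4 - 3 = -7)
d(I) = 4*√I
P(l, J) = 139/2 (P(l, J) = (100 + 39)/2 = (½)*139 = 139/2)
37100 + P(44, d(D)) = 37100 + 139/2 = 74339/2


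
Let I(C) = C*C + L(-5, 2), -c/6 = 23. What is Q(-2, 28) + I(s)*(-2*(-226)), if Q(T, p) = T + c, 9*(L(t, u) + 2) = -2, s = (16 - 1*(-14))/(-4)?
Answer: 218525/9 ≈ 24281.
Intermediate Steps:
c = -138 (c = -6*23 = -138)
s = -15/2 (s = (16 + 14)*(-¼) = 30*(-¼) = -15/2 ≈ -7.5000)
L(t, u) = -20/9 (L(t, u) = -2 + (⅑)*(-2) = -2 - 2/9 = -20/9)
Q(T, p) = -138 + T (Q(T, p) = T - 138 = -138 + T)
I(C) = -20/9 + C² (I(C) = C*C - 20/9 = C² - 20/9 = -20/9 + C²)
Q(-2, 28) + I(s)*(-2*(-226)) = (-138 - 2) + (-20/9 + (-15/2)²)*(-2*(-226)) = -140 + (-20/9 + 225/4)*452 = -140 + (1945/36)*452 = -140 + 219785/9 = 218525/9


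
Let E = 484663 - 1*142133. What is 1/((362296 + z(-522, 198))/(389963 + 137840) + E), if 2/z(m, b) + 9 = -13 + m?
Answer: 143562416/49174532896991 ≈ 2.9194e-6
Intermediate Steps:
z(m, b) = 2/(-22 + m) (z(m, b) = 2/(-9 + (-13 + m)) = 2/(-22 + m))
E = 342530 (E = 484663 - 142133 = 342530)
1/((362296 + z(-522, 198))/(389963 + 137840) + E) = 1/((362296 + 2/(-22 - 522))/(389963 + 137840) + 342530) = 1/((362296 + 2/(-544))/527803 + 342530) = 1/((362296 + 2*(-1/544))*(1/527803) + 342530) = 1/((362296 - 1/272)*(1/527803) + 342530) = 1/((98544511/272)*(1/527803) + 342530) = 1/(98544511/143562416 + 342530) = 1/(49174532896991/143562416) = 143562416/49174532896991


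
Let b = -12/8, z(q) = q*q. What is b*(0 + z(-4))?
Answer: -24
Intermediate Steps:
z(q) = q²
b = -3/2 (b = -12*⅛ = -3/2 ≈ -1.5000)
b*(0 + z(-4)) = -3*(0 + (-4)²)/2 = -3*(0 + 16)/2 = -3/2*16 = -24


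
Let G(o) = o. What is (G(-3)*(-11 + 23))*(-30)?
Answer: 1080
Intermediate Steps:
(G(-3)*(-11 + 23))*(-30) = -3*(-11 + 23)*(-30) = -3*12*(-30) = -36*(-30) = 1080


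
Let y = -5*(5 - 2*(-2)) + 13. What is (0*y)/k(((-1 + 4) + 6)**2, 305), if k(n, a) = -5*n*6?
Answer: 0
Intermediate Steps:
k(n, a) = -30*n
y = -32 (y = -5*(5 + 4) + 13 = -5*9 + 13 = -45 + 13 = -32)
(0*y)/k(((-1 + 4) + 6)**2, 305) = (0*(-32))/((-30*((-1 + 4) + 6)**2)) = 0/((-30*(3 + 6)**2)) = 0/((-30*9**2)) = 0/((-30*81)) = 0/(-2430) = 0*(-1/2430) = 0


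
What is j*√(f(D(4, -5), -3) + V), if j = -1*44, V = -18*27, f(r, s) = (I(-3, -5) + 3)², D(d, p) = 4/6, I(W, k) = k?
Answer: -44*I*√482 ≈ -966.0*I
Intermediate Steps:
D(d, p) = ⅔ (D(d, p) = 4*(⅙) = ⅔)
f(r, s) = 4 (f(r, s) = (-5 + 3)² = (-2)² = 4)
V = -486
j = -44
j*√(f(D(4, -5), -3) + V) = -44*√(4 - 486) = -44*I*√482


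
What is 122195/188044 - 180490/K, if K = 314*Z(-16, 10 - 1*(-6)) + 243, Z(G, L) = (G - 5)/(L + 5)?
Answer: 33948737405/13351124 ≈ 2542.8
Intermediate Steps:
Z(G, L) = (-5 + G)/(5 + L)
K = -71 (K = 314*((-5 - 16)/(5 + (10 - 1*(-6)))) + 243 = 314*(-21/(5 + (10 + 6))) + 243 = 314*(-21/(5 + 16)) + 243 = 314*(-21/21) + 243 = 314*((1/21)*(-21)) + 243 = 314*(-1) + 243 = -314 + 243 = -71)
122195/188044 - 180490/K = 122195/188044 - 180490/(-71) = 122195*(1/188044) - 180490*(-1/71) = 122195/188044 + 180490/71 = 33948737405/13351124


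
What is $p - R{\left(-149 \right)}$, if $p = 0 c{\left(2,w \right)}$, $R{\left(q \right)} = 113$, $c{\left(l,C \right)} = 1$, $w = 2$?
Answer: $-113$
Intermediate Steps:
$p = 0$ ($p = 0 \cdot 1 = 0$)
$p - R{\left(-149 \right)} = 0 - 113 = -113$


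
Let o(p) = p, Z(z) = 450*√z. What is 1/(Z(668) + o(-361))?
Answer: 361/135139679 + 900*√167/135139679 ≈ 8.8735e-5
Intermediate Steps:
1/(Z(668) + o(-361)) = 1/(450*√668 - 361) = 1/(450*(2*√167) - 361) = 1/(900*√167 - 361) = 1/(-361 + 900*√167)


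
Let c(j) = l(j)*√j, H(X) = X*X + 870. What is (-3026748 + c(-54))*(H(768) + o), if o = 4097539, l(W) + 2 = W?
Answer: -14190099856284 - 787623144*I*√6 ≈ -1.419e+13 - 1.9293e+9*I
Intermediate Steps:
l(W) = -2 + W
H(X) = 870 + X² (H(X) = X² + 870 = 870 + X²)
c(j) = √j*(-2 + j) (c(j) = (-2 + j)*√j = √j*(-2 + j))
(-3026748 + c(-54))*(H(768) + o) = (-3026748 + √(-54)*(-2 - 54))*((870 + 768²) + 4097539) = (-3026748 + (3*I*√6)*(-56))*((870 + 589824) + 4097539) = (-3026748 - 168*I*√6)*(590694 + 4097539) = (-3026748 - 168*I*√6)*4688233 = -14190099856284 - 787623144*I*√6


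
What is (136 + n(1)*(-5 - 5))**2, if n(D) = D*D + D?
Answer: 13456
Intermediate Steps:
n(D) = D + D**2 (n(D) = D**2 + D = D + D**2)
(136 + n(1)*(-5 - 5))**2 = (136 + (1*(1 + 1))*(-5 - 5))**2 = (136 + (1*2)*(-10))**2 = (136 + 2*(-10))**2 = (136 - 20)**2 = 116**2 = 13456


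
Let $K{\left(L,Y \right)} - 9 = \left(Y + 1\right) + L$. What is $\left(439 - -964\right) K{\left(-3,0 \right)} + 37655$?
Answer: $47476$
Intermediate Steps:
$K{\left(L,Y \right)} = 10 + L + Y$ ($K{\left(L,Y \right)} = 9 + \left(\left(Y + 1\right) + L\right) = 9 + \left(\left(1 + Y\right) + L\right) = 9 + \left(1 + L + Y\right) = 10 + L + Y$)
$\left(439 - -964\right) K{\left(-3,0 \right)} + 37655 = \left(439 - -964\right) \left(10 - 3 + 0\right) + 37655 = \left(439 + 964\right) 7 + 37655 = 1403 \cdot 7 + 37655 = 9821 + 37655 = 47476$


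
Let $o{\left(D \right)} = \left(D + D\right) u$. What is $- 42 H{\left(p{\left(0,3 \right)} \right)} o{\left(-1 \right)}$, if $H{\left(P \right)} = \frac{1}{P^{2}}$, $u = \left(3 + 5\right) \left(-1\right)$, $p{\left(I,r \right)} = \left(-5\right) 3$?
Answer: $- \frac{224}{75} \approx -2.9867$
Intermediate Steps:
$p{\left(I,r \right)} = -15$
$u = -8$ ($u = 8 \left(-1\right) = -8$)
$o{\left(D \right)} = - 16 D$ ($o{\left(D \right)} = \left(D + D\right) \left(-8\right) = 2 D \left(-8\right) = - 16 D$)
$H{\left(P \right)} = \frac{1}{P^{2}}$
$- 42 H{\left(p{\left(0,3 \right)} \right)} o{\left(-1 \right)} = - \frac{42}{225} \left(\left(-16\right) \left(-1\right)\right) = \left(-42\right) \frac{1}{225} \cdot 16 = \left(- \frac{14}{75}\right) 16 = - \frac{224}{75}$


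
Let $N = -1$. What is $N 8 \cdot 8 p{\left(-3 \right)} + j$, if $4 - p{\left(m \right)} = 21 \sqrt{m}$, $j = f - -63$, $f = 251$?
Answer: $58 + 1344 i \sqrt{3} \approx 58.0 + 2327.9 i$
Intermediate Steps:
$j = 314$ ($j = 251 - -63 = 251 + 63 = 314$)
$p{\left(m \right)} = 4 - 21 \sqrt{m}$
$N 8 \cdot 8 p{\left(-3 \right)} + j = \left(-1\right) 8 \cdot 8 \left(4 - 21 \sqrt{-3}\right) + 314 = \left(-8\right) 8 \left(4 - 21 i \sqrt{3}\right) + 314 = - 64 \left(4 - 21 i \sqrt{3}\right) + 314 = \left(-256 + 1344 i \sqrt{3}\right) + 314 = 58 + 1344 i \sqrt{3}$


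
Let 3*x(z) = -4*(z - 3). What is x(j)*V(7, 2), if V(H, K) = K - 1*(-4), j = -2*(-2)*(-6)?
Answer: 216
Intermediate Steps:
j = -24 (j = 4*(-6) = -24)
V(H, K) = 4 + K (V(H, K) = K + 4 = 4 + K)
x(z) = 4 - 4*z/3 (x(z) = (-4*(z - 3))/3 = (-4*(-3 + z))/3 = (12 - 4*z)/3 = 4 - 4*z/3)
x(j)*V(7, 2) = (4 - 4/3*(-24))*(4 + 2) = (4 + 32)*6 = 36*6 = 216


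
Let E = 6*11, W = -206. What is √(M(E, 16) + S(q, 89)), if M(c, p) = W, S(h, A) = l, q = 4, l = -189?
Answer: I*√395 ≈ 19.875*I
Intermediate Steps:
S(h, A) = -189
E = 66
M(c, p) = -206
√(M(E, 16) + S(q, 89)) = √(-206 - 189) = √(-395) = I*√395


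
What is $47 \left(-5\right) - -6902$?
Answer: $6667$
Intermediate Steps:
$47 \left(-5\right) - -6902 = -235 + 6902 = 6667$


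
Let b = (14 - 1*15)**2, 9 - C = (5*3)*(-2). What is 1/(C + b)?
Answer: 1/40 ≈ 0.025000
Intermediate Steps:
C = 39 (C = 9 - 5*3*(-2) = 9 - 15*(-2) = 9 - 1*(-30) = 9 + 30 = 39)
b = 1 (b = (14 - 15)**2 = (-1)**2 = 1)
1/(C + b) = 1/(39 + 1) = 1/40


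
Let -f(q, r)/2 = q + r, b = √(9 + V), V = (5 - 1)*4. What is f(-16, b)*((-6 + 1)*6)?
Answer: -660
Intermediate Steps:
V = 16 (V = 4*4 = 16)
b = 5 (b = √(9 + 16) = √25 = 5)
f(q, r) = -2*q - 2*r (f(q, r) = -2*(q + r) = -2*q - 2*r)
f(-16, b)*((-6 + 1)*6) = (-2*(-16) - 2*5)*((-6 + 1)*6) = (32 - 10)*(-5*6) = 22*(-30) = -660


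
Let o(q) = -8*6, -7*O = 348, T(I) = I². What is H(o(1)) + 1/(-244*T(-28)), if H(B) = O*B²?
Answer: -21911371777/191296 ≈ -1.1454e+5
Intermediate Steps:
O = -348/7 (O = -⅐*348 = -348/7 ≈ -49.714)
o(q) = -48
H(B) = -348*B²/7
H(o(1)) + 1/(-244*T(-28)) = -348/7*(-48)² + 1/(-244*(-28)²) = -348/7*2304 + 1/(-244*784) = -801792/7 + 1/(-191296) = -801792/7 - 1/191296 = -21911371777/191296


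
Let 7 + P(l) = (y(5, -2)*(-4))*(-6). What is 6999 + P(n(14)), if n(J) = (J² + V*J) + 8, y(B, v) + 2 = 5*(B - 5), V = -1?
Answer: 6944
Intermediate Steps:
y(B, v) = -27 + 5*B (y(B, v) = -2 + 5*(B - 5) = -2 + 5*(-5 + B) = -2 + (-25 + 5*B) = -27 + 5*B)
n(J) = 8 + J² - J (n(J) = (J² - J) + 8 = 8 + J² - J)
P(l) = -55 (P(l) = -7 + ((-27 + 5*5)*(-4))*(-6) = -7 + ((-27 + 25)*(-4))*(-6) = -7 - 2*(-4)*(-6) = -7 + 8*(-6) = -7 - 48 = -55)
6999 + P(n(14)) = 6999 - 55 = 6944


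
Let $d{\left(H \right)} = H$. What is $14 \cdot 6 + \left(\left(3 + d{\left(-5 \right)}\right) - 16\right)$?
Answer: $66$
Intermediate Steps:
$14 \cdot 6 + \left(\left(3 + d{\left(-5 \right)}\right) - 16\right) = 14 \cdot 6 + \left(\left(3 - 5\right) - 16\right) = 84 - 18 = 66$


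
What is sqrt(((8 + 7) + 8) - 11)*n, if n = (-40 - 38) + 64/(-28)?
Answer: -1124*sqrt(3)/7 ≈ -278.12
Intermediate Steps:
n = -562/7 (n = -78 + 64*(-1/28) = -78 - 16/7 = -562/7 ≈ -80.286)
sqrt(((8 + 7) + 8) - 11)*n = sqrt(((8 + 7) + 8) - 11)*(-562/7) = sqrt((15 + 8) - 11)*(-562/7) = sqrt(23 - 11)*(-562/7) = sqrt(12)*(-562/7) = (2*sqrt(3))*(-562/7) = -1124*sqrt(3)/7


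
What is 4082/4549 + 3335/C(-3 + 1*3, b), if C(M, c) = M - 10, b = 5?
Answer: -3026019/9098 ≈ -332.60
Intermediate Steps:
C(M, c) = -10 + M
4082/4549 + 3335/C(-3 + 1*3, b) = 4082/4549 + 3335/(-10 + (-3 + 1*3)) = 4082*(1/4549) + 3335/(-10 + (-3 + 3)) = 4082/4549 + 3335/(-10 + 0) = 4082/4549 + 3335/(-10) = 4082/4549 + 3335*(-1/10) = 4082/4549 - 667/2 = -3026019/9098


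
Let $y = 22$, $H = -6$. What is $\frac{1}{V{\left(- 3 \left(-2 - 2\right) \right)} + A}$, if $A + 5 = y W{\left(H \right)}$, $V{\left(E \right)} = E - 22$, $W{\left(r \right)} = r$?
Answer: $- \frac{1}{147} \approx -0.0068027$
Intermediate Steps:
$V{\left(E \right)} = -22 + E$
$A = -137$ ($A = -5 + 22 \left(-6\right) = -5 - 132 = -137$)
$\frac{1}{V{\left(- 3 \left(-2 - 2\right) \right)} + A} = \frac{1}{\left(-22 - 3 \left(-2 - 2\right)\right) - 137} = \frac{1}{\left(-22 - -12\right) - 137} = \frac{1}{\left(-22 + 12\right) - 137} = \frac{1}{-10 - 137} = \frac{1}{-147} = - \frac{1}{147}$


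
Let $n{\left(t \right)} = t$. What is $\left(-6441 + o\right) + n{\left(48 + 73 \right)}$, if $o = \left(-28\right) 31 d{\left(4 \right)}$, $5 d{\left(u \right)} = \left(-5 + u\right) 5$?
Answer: $-5452$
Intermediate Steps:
$d{\left(u \right)} = -5 + u$ ($d{\left(u \right)} = \frac{\left(-5 + u\right) 5}{5} = \frac{-25 + 5 u}{5} = -5 + u$)
$o = 868$ ($o = \left(-28\right) 31 \left(-5 + 4\right) = \left(-868\right) \left(-1\right) = 868$)
$\left(-6441 + o\right) + n{\left(48 + 73 \right)} = \left(-6441 + 868\right) + \left(48 + 73\right) = -5573 + 121 = -5452$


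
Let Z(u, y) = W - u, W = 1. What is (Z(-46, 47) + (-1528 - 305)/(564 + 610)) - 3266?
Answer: -3780939/1174 ≈ -3220.6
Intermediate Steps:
Z(u, y) = 1 - u
(Z(-46, 47) + (-1528 - 305)/(564 + 610)) - 3266 = ((1 - 1*(-46)) + (-1528 - 305)/(564 + 610)) - 3266 = ((1 + 46) - 1833/1174) - 3266 = (47 - 1833*1/1174) - 3266 = (47 - 1833/1174) - 3266 = 53345/1174 - 3266 = -3780939/1174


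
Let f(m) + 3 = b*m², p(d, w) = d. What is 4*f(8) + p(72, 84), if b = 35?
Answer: 9020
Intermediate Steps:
f(m) = -3 + 35*m²
4*f(8) + p(72, 84) = 4*(-3 + 35*8²) + 72 = 4*(-3 + 35*64) + 72 = 4*(-3 + 2240) + 72 = 4*2237 + 72 = 8948 + 72 = 9020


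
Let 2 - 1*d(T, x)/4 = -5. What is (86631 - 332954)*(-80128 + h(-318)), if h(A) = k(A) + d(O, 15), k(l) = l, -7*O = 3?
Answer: 19808803014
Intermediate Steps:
O = -3/7 (O = -1/7*3 = -3/7 ≈ -0.42857)
d(T, x) = 28 (d(T, x) = 8 - 4*(-5) = 8 + 20 = 28)
h(A) = 28 + A (h(A) = A + 28 = 28 + A)
(86631 - 332954)*(-80128 + h(-318)) = (86631 - 332954)*(-80128 + (28 - 318)) = -246323*(-80128 - 290) = -246323*(-80418) = 19808803014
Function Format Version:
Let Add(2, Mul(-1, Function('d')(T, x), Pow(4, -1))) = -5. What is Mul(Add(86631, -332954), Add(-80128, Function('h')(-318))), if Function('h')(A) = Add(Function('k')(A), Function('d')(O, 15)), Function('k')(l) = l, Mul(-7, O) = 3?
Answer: 19808803014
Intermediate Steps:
O = Rational(-3, 7) (O = Mul(Rational(-1, 7), 3) = Rational(-3, 7) ≈ -0.42857)
Function('d')(T, x) = 28 (Function('d')(T, x) = Add(8, Mul(-4, -5)) = Add(8, 20) = 28)
Function('h')(A) = Add(28, A) (Function('h')(A) = Add(A, 28) = Add(28, A))
Mul(Add(86631, -332954), Add(-80128, Function('h')(-318))) = Mul(Add(86631, -332954), Add(-80128, Add(28, -318))) = Mul(-246323, Add(-80128, -290)) = Mul(-246323, -80418) = 19808803014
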